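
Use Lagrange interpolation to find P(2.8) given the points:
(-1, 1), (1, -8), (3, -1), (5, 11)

Lagrange interpolation formula:
P(x) = Σ yᵢ × Lᵢ(x)
where Lᵢ(x) = Π_{j≠i} (x - xⱼ)/(xᵢ - xⱼ)

L_0(2.8) = (2.8 - 1)/(-1 - 1) × (2.8 - 3)/(-1 - 3) × (2.8 - 5)/(-1 - 5) = -0.016500
L_1(2.8) = (2.8 - (-1))/(1 - (-1)) × (2.8 - 3)/(1 - 3) × (2.8 - 5)/(1 - 5) = 0.104500
L_2(2.8) = (2.8 - (-1))/(3 - (-1)) × (2.8 - 1)/(3 - 1) × (2.8 - 5)/(3 - 5) = 0.940500
L_3(2.8) = (2.8 - (-1))/(5 - (-1)) × (2.8 - 1)/(5 - 1) × (2.8 - 3)/(5 - 3) = -0.028500

P(2.8) = 1×L_0(2.8) + (-8)×L_1(2.8) + (-1)×L_2(2.8) + 11×L_3(2.8)
P(2.8) = -2.106500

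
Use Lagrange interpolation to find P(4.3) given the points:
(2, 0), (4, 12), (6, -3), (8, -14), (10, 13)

Lagrange interpolation formula:
P(x) = Σ yᵢ × Lᵢ(x)
where Lᵢ(x) = Π_{j≠i} (x - xⱼ)/(xᵢ - xⱼ)

L_0(4.3) = (4.3 - 4)/(2 - 4) × (4.3 - 6)/(2 - 6) × (4.3 - 8)/(2 - 8) × (4.3 - 10)/(2 - 10) = -0.028010
L_1(4.3) = (4.3 - 2)/(4 - 2) × (4.3 - 6)/(4 - 6) × (4.3 - 8)/(4 - 8) × (4.3 - 10)/(4 - 10) = 0.858978
L_2(4.3) = (4.3 - 2)/(6 - 2) × (4.3 - 4)/(6 - 4) × (4.3 - 8)/(6 - 8) × (4.3 - 10)/(6 - 10) = 0.227377
L_3(4.3) = (4.3 - 2)/(8 - 2) × (4.3 - 4)/(8 - 4) × (4.3 - 6)/(8 - 6) × (4.3 - 10)/(8 - 10) = -0.069647
L_4(4.3) = (4.3 - 2)/(10 - 2) × (4.3 - 4)/(10 - 4) × (4.3 - 6)/(10 - 6) × (4.3 - 8)/(10 - 8) = 0.011302

P(4.3) = 0×L_0(4.3) + 12×L_1(4.3) + (-3)×L_2(4.3) + (-14)×L_3(4.3) + 13×L_4(4.3)
P(4.3) = 10.747595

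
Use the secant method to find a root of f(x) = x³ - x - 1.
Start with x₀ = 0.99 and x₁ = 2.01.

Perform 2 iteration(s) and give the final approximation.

f(x) = x³ - x - 1
x₀ = 0.99, x₁ = 2.01

Secant formula: x_{n+1} = x_n - f(x_n)(x_n - x_{n-1})/(f(x_n) - f(x_{n-1}))

Iteration 1:
  f(0.990000) = -1.019701
  f(2.010000) = 5.110601
  x_2 = 2.010000 - 5.110601×(2.010000 - 0.990000)/(5.110601 - (-1.019701))
       = 1.159665
Iteration 2:
  f(2.010000) = 5.110601
  f(1.159665) = -0.600122
  x_3 = 1.159665 - (-0.600122)×(1.159665 - 2.010000)/(-0.600122 - 5.110601)
       = 1.249024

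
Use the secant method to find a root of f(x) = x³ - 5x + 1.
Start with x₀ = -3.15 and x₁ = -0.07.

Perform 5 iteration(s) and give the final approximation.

f(x) = x³ - 5x + 1
x₀ = -3.15, x₁ = -0.07

Secant formula: x_{n+1} = x_n - f(x_n)(x_n - x_{n-1})/(f(x_n) - f(x_{n-1}))

Iteration 1:
  f(-3.150000) = -14.505875
  f(-0.070000) = 1.349657
  x_2 = -0.070000 - 1.349657×(-0.070000 - (-3.150000))/(1.349657 - (-14.505875))
       = -0.332176
Iteration 2:
  f(-0.070000) = 1.349657
  f(-0.332176) = 2.624228
  x_3 = -0.332176 - 2.624228×(-0.332176 - (-0.070000))/(2.624228 - 1.349657)
       = 0.207621
Iteration 3:
  f(-0.332176) = 2.624228
  f(0.207621) = -0.029156
  x_4 = 0.207621 - (-0.029156)×(0.207621 - (-0.332176))/(-0.029156 - 2.624228)
       = 0.201690
Iteration 4:
  f(0.207621) = -0.029156
  f(0.201690) = -0.000244
  x_5 = 0.201690 - (-0.000244)×(0.201690 - 0.207621)/(-0.000244 - (-0.029156))
       = 0.201640
Iteration 5:
  f(0.201690) = -0.000244
  f(0.201640) = 0.000000
  x_6 = 0.201640 - 0.000000×(0.201640 - 0.201690)/(0.000000 - (-0.000244))
       = 0.201640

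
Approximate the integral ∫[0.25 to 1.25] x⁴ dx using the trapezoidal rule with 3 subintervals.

f(x) = x⁴
a = 0.25, b = 1.25, n = 3
h = (b - a)/n = 0.333333

Trapezoidal rule: (h/2)[f(x₀) + 2f(x₁) + 2f(x₂) + ... + f(xₙ)]

x_0 = 0.2500, f(x_0) = 0.003906, coefficient = 1
x_1 = 0.5833, f(x_1) = 0.115789, coefficient = 2
x_2 = 0.9167, f(x_2) = 0.706067, coefficient = 2
x_3 = 1.2500, f(x_3) = 2.441406, coefficient = 1

I ≈ (0.333333/2) × 4.089024 = 0.681504
Exact value: 0.610156
Error: 0.071348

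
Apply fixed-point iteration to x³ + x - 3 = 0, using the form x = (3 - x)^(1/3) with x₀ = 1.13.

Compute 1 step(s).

Equation: x³ + x - 3 = 0
Fixed-point form: x = (3 - x)^(1/3)
x₀ = 1.13

x_1 = g(1.130000) = 1.232009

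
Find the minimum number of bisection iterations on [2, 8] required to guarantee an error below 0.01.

We need (b-a)/2^n ≤ 0.01
(8 - 2)/2^n ≤ 0.01
6/2^n ≤ 0.01
2^n ≥ 600
n ≥ log₂(600) = 9.23
n ≥ 10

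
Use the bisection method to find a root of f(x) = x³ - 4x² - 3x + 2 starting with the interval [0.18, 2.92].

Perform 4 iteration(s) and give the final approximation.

f(x) = x³ - 4x² - 3x + 2
Initial interval: [0.18, 2.92]

Iteration 1:
  c_1 = (0.180000 + 2.920000)/2 = 1.550000
  f(c_1) = f(1.550000) = -8.536125
  f(a) × f(c) < 0, new interval: [0.180000, 1.550000]
Iteration 2:
  c_2 = (0.180000 + 1.550000)/2 = 0.865000
  f(c_2) = f(0.865000) = -2.940685
  f(a) × f(c) < 0, new interval: [0.180000, 0.865000]
Iteration 3:
  c_3 = (0.180000 + 0.865000)/2 = 0.522500
  f(c_3) = f(0.522500) = -0.516879
  f(a) × f(c) < 0, new interval: [0.180000, 0.522500]
Iteration 4:
  c_4 = (0.180000 + 0.522500)/2 = 0.351250
  f(c_4) = f(0.351250) = 0.496080
  f(a) × f(c) ≥ 0, new interval: [0.351250, 0.522500]

After 4 iteration(s), the approximation is c_4 = 0.351250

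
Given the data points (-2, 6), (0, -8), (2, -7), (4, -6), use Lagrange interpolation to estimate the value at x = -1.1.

Lagrange interpolation formula:
P(x) = Σ yᵢ × Lᵢ(x)
where Lᵢ(x) = Π_{j≠i} (x - xⱼ)/(xᵢ - xⱼ)

L_0(-1.1) = (-1.1 - 0)/(-2 - 0) × (-1.1 - 2)/(-2 - 2) × (-1.1 - 4)/(-2 - 4) = 0.362313
L_1(-1.1) = (-1.1 - (-2))/(0 - (-2)) × (-1.1 - 2)/(0 - 2) × (-1.1 - 4)/(0 - 4) = 0.889312
L_2(-1.1) = (-1.1 - (-2))/(2 - (-2)) × (-1.1 - 0)/(2 - 0) × (-1.1 - 4)/(2 - 4) = -0.315562
L_3(-1.1) = (-1.1 - (-2))/(4 - (-2)) × (-1.1 - 0)/(4 - 0) × (-1.1 - 2)/(4 - 2) = 0.063938

P(-1.1) = 6×L_0(-1.1) + (-8)×L_1(-1.1) + (-7)×L_2(-1.1) + (-6)×L_3(-1.1)
P(-1.1) = -3.115312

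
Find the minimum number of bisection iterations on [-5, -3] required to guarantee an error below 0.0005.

We need (b-a)/2^n ≤ 0.0005
(-3 - (-5))/2^n ≤ 0.0005
2/2^n ≤ 0.0005
2^n ≥ 4000
n ≥ log₂(4000) = 11.97
n ≥ 12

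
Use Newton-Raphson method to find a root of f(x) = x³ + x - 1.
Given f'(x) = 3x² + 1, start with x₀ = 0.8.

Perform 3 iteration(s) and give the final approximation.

f(x) = x³ + x - 1
f'(x) = 3x² + 1
x₀ = 0.8

Newton-Raphson formula: x_{n+1} = x_n - f(x_n)/f'(x_n)

Iteration 1:
  f(0.800000) = 0.312000
  f'(0.800000) = 2.920000
  x_1 = 0.800000 - 0.312000/2.920000 = 0.693151
Iteration 2:
  f(0.693151) = 0.026180
  f'(0.693151) = 2.441374
  x_2 = 0.693151 - 0.026180/2.441374 = 0.682427
Iteration 3:
  f(0.682427) = 0.000238
  f'(0.682427) = 2.397120
  x_3 = 0.682427 - 0.000238/2.397120 = 0.682328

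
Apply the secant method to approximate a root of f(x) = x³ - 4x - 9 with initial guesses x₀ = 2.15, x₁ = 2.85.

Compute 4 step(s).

f(x) = x³ - 4x - 9
x₀ = 2.15, x₁ = 2.85

Secant formula: x_{n+1} = x_n - f(x_n)(x_n - x_{n-1})/(f(x_n) - f(x_{n-1}))

Iteration 1:
  f(2.150000) = -7.661625
  f(2.850000) = 2.749125
  x_2 = 2.850000 - 2.749125×(2.850000 - 2.150000)/(2.749125 - (-7.661625))
       = 2.665154
Iteration 2:
  f(2.850000) = 2.749125
  f(2.665154) = -0.729908
  x_3 = 2.665154 - (-0.729908)×(2.665154 - 2.850000)/(-0.729908 - 2.749125)
       = 2.703935
Iteration 3:
  f(2.665154) = -0.729908
  f(2.703935) = -0.046558
  x_4 = 2.703935 - (-0.046558)×(2.703935 - 2.665154)/(-0.046558 - (-0.729908))
       = 2.706577
Iteration 4:
  f(2.703935) = -0.046558
  f(2.706577) = 0.000884
  x_5 = 2.706577 - 0.000884×(2.706577 - 2.703935)/(0.000884 - (-0.046558))
       = 2.706528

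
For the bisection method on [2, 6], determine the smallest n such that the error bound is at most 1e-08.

We need (b-a)/2^n ≤ 1e-08
(6 - 2)/2^n ≤ 1e-08
4/2^n ≤ 1e-08
2^n ≥ 400000000
n ≥ log₂(400000000) = 28.58
n ≥ 29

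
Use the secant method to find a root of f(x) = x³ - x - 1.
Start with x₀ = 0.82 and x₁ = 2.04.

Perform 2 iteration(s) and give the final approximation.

f(x) = x³ - x - 1
x₀ = 0.82, x₁ = 2.04

Secant formula: x_{n+1} = x_n - f(x_n)(x_n - x_{n-1})/(f(x_n) - f(x_{n-1}))

Iteration 1:
  f(0.820000) = -1.268632
  f(2.040000) = 5.449664
  x_2 = 2.040000 - 5.449664×(2.040000 - 0.820000)/(5.449664 - (-1.268632))
       = 1.050376
Iteration 2:
  f(2.040000) = 5.449664
  f(1.050376) = -0.891508
  x_3 = 1.050376 - (-0.891508)×(1.050376 - 2.040000)/(-0.891508 - 5.449664)
       = 1.189507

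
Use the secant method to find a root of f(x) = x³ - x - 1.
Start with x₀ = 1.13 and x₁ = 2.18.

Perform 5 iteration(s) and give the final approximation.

f(x) = x³ - x - 1
x₀ = 1.13, x₁ = 2.18

Secant formula: x_{n+1} = x_n - f(x_n)(x_n - x_{n-1})/(f(x_n) - f(x_{n-1}))

Iteration 1:
  f(1.130000) = -0.687103
  f(2.180000) = 7.180232
  x_2 = 2.180000 - 7.180232×(2.180000 - 1.130000)/(7.180232 - (-0.687103))
       = 1.221703
Iteration 2:
  f(2.180000) = 7.180232
  f(1.221703) = -0.398240
  x_3 = 1.221703 - (-0.398240)×(1.221703 - 2.180000)/(-0.398240 - 7.180232)
       = 1.272060
Iteration 3:
  f(1.221703) = -0.398240
  f(1.272060) = -0.213691
  x_4 = 1.272060 - (-0.213691)×(1.272060 - 1.221703)/(-0.213691 - (-0.398240))
       = 1.330370
Iteration 4:
  f(1.272060) = -0.213691
  f(1.330370) = 0.024231
  x_5 = 1.330370 - 0.024231×(1.330370 - 1.272060)/(0.024231 - (-0.213691))
       = 1.324432
Iteration 5:
  f(1.330370) = 0.024231
  f(1.324432) = -0.001221
  x_6 = 1.324432 - (-0.001221)×(1.324432 - 1.330370)/(-0.001221 - 0.024231)
       = 1.324716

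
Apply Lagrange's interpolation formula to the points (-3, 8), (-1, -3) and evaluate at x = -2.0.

Lagrange interpolation formula:
P(x) = Σ yᵢ × Lᵢ(x)
where Lᵢ(x) = Π_{j≠i} (x - xⱼ)/(xᵢ - xⱼ)

L_0(-2.0) = (-2.0 - (-1))/(-3 - (-1)) = 0.500000
L_1(-2.0) = (-2.0 - (-3))/(-1 - (-3)) = 0.500000

P(-2.0) = 8×L_0(-2.0) + (-3)×L_1(-2.0)
P(-2.0) = 2.500000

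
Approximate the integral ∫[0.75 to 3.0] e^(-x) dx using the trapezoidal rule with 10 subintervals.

f(x) = e^(-x)
a = 0.75, b = 3.0, n = 10
h = (b - a)/n = 0.225000

Trapezoidal rule: (h/2)[f(x₀) + 2f(x₁) + 2f(x₂) + ... + f(xₙ)]

x_0 = 0.7500, f(x_0) = 0.472367, coefficient = 1
x_1 = 0.9750, f(x_1) = 0.377192, coefficient = 2
x_2 = 1.2000, f(x_2) = 0.301194, coefficient = 2
x_3 = 1.4250, f(x_3) = 0.240508, coefficient = 2
x_4 = 1.6500, f(x_4) = 0.192050, coefficient = 2
x_5 = 1.8750, f(x_5) = 0.153355, coefficient = 2
x_6 = 2.1000, f(x_6) = 0.122456, coefficient = 2
x_7 = 2.3250, f(x_7) = 0.097783, coefficient = 2
x_8 = 2.5500, f(x_8) = 0.078082, coefficient = 2
x_9 = 2.7750, f(x_9) = 0.062349, coefficient = 2
x_10 = 3.0000, f(x_10) = 0.049787, coefficient = 1

I ≈ (0.225000/2) × 3.772095 = 0.424361
Exact value: 0.422579
Error: 0.001781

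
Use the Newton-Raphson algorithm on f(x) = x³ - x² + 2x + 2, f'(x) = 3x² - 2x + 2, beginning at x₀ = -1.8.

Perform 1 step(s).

f(x) = x³ - x² + 2x + 2
f'(x) = 3x² - 2x + 2
x₀ = -1.8

Newton-Raphson formula: x_{n+1} = x_n - f(x_n)/f'(x_n)

Iteration 1:
  f(-1.800000) = -10.672000
  f'(-1.800000) = 15.320000
  x_1 = -1.800000 - (-10.672000)/15.320000 = -1.103394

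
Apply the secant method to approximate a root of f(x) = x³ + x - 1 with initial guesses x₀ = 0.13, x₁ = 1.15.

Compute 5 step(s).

f(x) = x³ + x - 1
x₀ = 0.13, x₁ = 1.15

Secant formula: x_{n+1} = x_n - f(x_n)(x_n - x_{n-1})/(f(x_n) - f(x_{n-1}))

Iteration 1:
  f(0.130000) = -0.867803
  f(1.150000) = 1.670875
  x_2 = 1.150000 - 1.670875×(1.150000 - 0.130000)/(1.670875 - (-0.867803))
       = 0.478669
Iteration 2:
  f(1.150000) = 1.670875
  f(0.478669) = -0.411656
  x_3 = 0.478669 - (-0.411656)×(0.478669 - 1.150000)/(-0.411656 - 1.670875)
       = 0.611372
Iteration 3:
  f(0.478669) = -0.411656
  f(0.611372) = -0.160112
  x_4 = 0.611372 - (-0.160112)×(0.611372 - 0.478669)/(-0.160112 - (-0.411656))
       = 0.695840
Iteration 4:
  f(0.611372) = -0.160112
  f(0.695840) = 0.032760
  x_5 = 0.695840 - 0.032760×(0.695840 - 0.611372)/(0.032760 - (-0.160112))
       = 0.681492
Iteration 5:
  f(0.695840) = 0.032760
  f(0.681492) = -0.002001
  x_6 = 0.681492 - (-0.002001)×(0.681492 - 0.695840)/(-0.002001 - 0.032760)
       = 0.682318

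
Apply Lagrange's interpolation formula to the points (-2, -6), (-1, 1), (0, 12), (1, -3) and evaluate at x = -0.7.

Lagrange interpolation formula:
P(x) = Σ yᵢ × Lᵢ(x)
where Lᵢ(x) = Π_{j≠i} (x - xⱼ)/(xᵢ - xⱼ)

L_0(-0.7) = (-0.7 - (-1))/(-2 - (-1)) × (-0.7 - 0)/(-2 - 0) × (-0.7 - 1)/(-2 - 1) = -0.059500
L_1(-0.7) = (-0.7 - (-2))/(-1 - (-2)) × (-0.7 - 0)/(-1 - 0) × (-0.7 - 1)/(-1 - 1) = 0.773500
L_2(-0.7) = (-0.7 - (-2))/(0 - (-2)) × (-0.7 - (-1))/(0 - (-1)) × (-0.7 - 1)/(0 - 1) = 0.331500
L_3(-0.7) = (-0.7 - (-2))/(1 - (-2)) × (-0.7 - (-1))/(1 - (-1)) × (-0.7 - 0)/(1 - 0) = -0.045500

P(-0.7) = (-6)×L_0(-0.7) + 1×L_1(-0.7) + 12×L_2(-0.7) + (-3)×L_3(-0.7)
P(-0.7) = 5.245000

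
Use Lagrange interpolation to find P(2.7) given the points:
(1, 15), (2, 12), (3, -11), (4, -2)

Lagrange interpolation formula:
P(x) = Σ yᵢ × Lᵢ(x)
where Lᵢ(x) = Π_{j≠i} (x - xⱼ)/(xᵢ - xⱼ)

L_0(2.7) = (2.7 - 2)/(1 - 2) × (2.7 - 3)/(1 - 3) × (2.7 - 4)/(1 - 4) = -0.045500
L_1(2.7) = (2.7 - 1)/(2 - 1) × (2.7 - 3)/(2 - 3) × (2.7 - 4)/(2 - 4) = 0.331500
L_2(2.7) = (2.7 - 1)/(3 - 1) × (2.7 - 2)/(3 - 2) × (2.7 - 4)/(3 - 4) = 0.773500
L_3(2.7) = (2.7 - 1)/(4 - 1) × (2.7 - 2)/(4 - 2) × (2.7 - 3)/(4 - 3) = -0.059500

P(2.7) = 15×L_0(2.7) + 12×L_1(2.7) + (-11)×L_2(2.7) + (-2)×L_3(2.7)
P(2.7) = -5.094000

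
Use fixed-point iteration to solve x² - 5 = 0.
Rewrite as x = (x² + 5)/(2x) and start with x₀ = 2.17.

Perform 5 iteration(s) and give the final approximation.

Equation: x² - 5 = 0
Fixed-point form: x = (x² + 5)/(2x)
x₀ = 2.17

x_1 = g(2.170000) = 2.237074
x_2 = g(2.237074) = 2.236068
x_3 = g(2.236068) = 2.236068
x_4 = g(2.236068) = 2.236068
x_5 = g(2.236068) = 2.236068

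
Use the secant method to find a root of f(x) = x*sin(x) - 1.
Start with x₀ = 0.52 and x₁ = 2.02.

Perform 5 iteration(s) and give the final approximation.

f(x) = x*sin(x) - 1
x₀ = 0.52, x₁ = 2.02

Secant formula: x_{n+1} = x_n - f(x_n)(x_n - x_{n-1})/(f(x_n) - f(x_{n-1}))

Iteration 1:
  f(0.520000) = -0.741622
  f(2.020000) = 0.819602
  x_2 = 2.020000 - 0.819602×(2.020000 - 0.520000)/(0.819602 - (-0.741622))
       = 1.232539
Iteration 2:
  f(2.020000) = 0.819602
  f(1.232539) = 0.162697
  x_3 = 1.232539 - 0.162697×(1.232539 - 2.020000)/(0.162697 - 0.819602)
       = 1.037508
Iteration 3:
  f(1.232539) = 0.162697
  f(1.037508) = -0.106561
  x_4 = 1.037508 - (-0.106561)×(1.037508 - 1.232539)/(-0.106561 - 0.162697)
       = 1.114693
Iteration 4:
  f(1.037508) = -0.106561
  f(1.114693) = 0.000744
  x_5 = 1.114693 - 0.000744×(1.114693 - 1.037508)/(0.000744 - (-0.106561))
       = 1.114158
Iteration 5:
  f(1.114693) = 0.000744
  f(1.114158) = 0.000001
  x_6 = 1.114158 - 0.000001×(1.114158 - 1.114693)/(0.000001 - 0.000744)
       = 1.114157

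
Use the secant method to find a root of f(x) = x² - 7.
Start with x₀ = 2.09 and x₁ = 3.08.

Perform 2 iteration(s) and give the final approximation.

f(x) = x² - 7
x₀ = 2.09, x₁ = 3.08

Secant formula: x_{n+1} = x_n - f(x_n)(x_n - x_{n-1})/(f(x_n) - f(x_{n-1}))

Iteration 1:
  f(2.090000) = -2.631900
  f(3.080000) = 2.486400
  x_2 = 3.080000 - 2.486400×(3.080000 - 2.090000)/(2.486400 - (-2.631900))
       = 2.599072
Iteration 2:
  f(3.080000) = 2.486400
  f(2.599072) = -0.244827
  x_3 = 2.599072 - (-0.244827)×(2.599072 - 3.080000)/(-0.244827 - 2.486400)
       = 2.642182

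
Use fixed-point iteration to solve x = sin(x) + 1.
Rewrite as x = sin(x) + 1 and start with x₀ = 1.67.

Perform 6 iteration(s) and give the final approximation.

Equation: x = sin(x) + 1
Fixed-point form: x = sin(x) + 1
x₀ = 1.67

x_1 = g(1.670000) = 1.995083
x_2 = g(1.995083) = 1.911332
x_3 = g(1.911332) = 1.942576
x_4 = g(1.942576) = 1.931682
x_5 = g(1.931682) = 1.935584
x_6 = g(1.935584) = 1.934199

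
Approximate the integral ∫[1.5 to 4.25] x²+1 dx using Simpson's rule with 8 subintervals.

f(x) = x²+1
a = 1.5, b = 4.25, n = 8
h = (b - a)/n = 0.343750

Simpson's rule: (h/3)[f(x₀) + 4f(x₁) + 2f(x₂) + ... + f(xₙ)]

x_0 = 1.5000, f(x_0) = 3.250000, coefficient = 1
x_1 = 1.8438, f(x_1) = 4.399414, coefficient = 4
x_2 = 2.1875, f(x_2) = 5.785156, coefficient = 2
x_3 = 2.5312, f(x_3) = 7.407227, coefficient = 4
x_4 = 2.8750, f(x_4) = 9.265625, coefficient = 2
x_5 = 3.2188, f(x_5) = 11.360352, coefficient = 4
x_6 = 3.5625, f(x_6) = 13.691406, coefficient = 2
x_7 = 3.9062, f(x_7) = 16.258789, coefficient = 4
x_8 = 4.2500, f(x_8) = 19.062500, coefficient = 1

I ≈ (0.343750/3) × 237.500000 = 27.213542
Exact value: 27.213542
Error: 0.000000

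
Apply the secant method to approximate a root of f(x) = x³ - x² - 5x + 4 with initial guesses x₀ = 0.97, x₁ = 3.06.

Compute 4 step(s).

f(x) = x³ - x² - 5x + 4
x₀ = 0.97, x₁ = 3.06

Secant formula: x_{n+1} = x_n - f(x_n)(x_n - x_{n-1})/(f(x_n) - f(x_{n-1}))

Iteration 1:
  f(0.970000) = -0.878227
  f(3.060000) = 7.989016
  x_2 = 3.060000 - 7.989016×(3.060000 - 0.970000)/(7.989016 - (-0.878227))
       = 1.176997
Iteration 2:
  f(3.060000) = 7.989016
  f(1.176997) = -1.639788
  x_3 = 1.176997 - (-1.639788)×(1.176997 - 3.060000)/(-1.639788 - 7.989016)
       = 1.497673
Iteration 3:
  f(1.176997) = -1.639788
  f(1.497673) = -2.372072
  x_4 = 1.497673 - (-2.372072)×(1.497673 - 1.176997)/(-2.372072 - (-1.639788))
       = 0.458915
Iteration 4:
  f(1.497673) = -2.372072
  f(0.458915) = 1.591470
  x_5 = 0.458915 - 1.591470×(0.458915 - 1.497673)/(1.591470 - (-2.372072))
       = 0.876005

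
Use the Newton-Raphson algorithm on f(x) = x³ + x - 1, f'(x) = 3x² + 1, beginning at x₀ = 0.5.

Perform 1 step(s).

f(x) = x³ + x - 1
f'(x) = 3x² + 1
x₀ = 0.5

Newton-Raphson formula: x_{n+1} = x_n - f(x_n)/f'(x_n)

Iteration 1:
  f(0.500000) = -0.375000
  f'(0.500000) = 1.750000
  x_1 = 0.500000 - (-0.375000)/1.750000 = 0.714286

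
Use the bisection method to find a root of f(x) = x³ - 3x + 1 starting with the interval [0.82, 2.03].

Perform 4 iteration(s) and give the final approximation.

f(x) = x³ - 3x + 1
Initial interval: [0.82, 2.03]

Iteration 1:
  c_1 = (0.820000 + 2.030000)/2 = 1.425000
  f(c_1) = f(1.425000) = -0.381359
  f(a) × f(c) ≥ 0, new interval: [1.425000, 2.030000]
Iteration 2:
  c_2 = (1.425000 + 2.030000)/2 = 1.727500
  f(c_2) = f(1.727500) = 0.972803
  f(a) × f(c) < 0, new interval: [1.425000, 1.727500]
Iteration 3:
  c_3 = (1.425000 + 1.727500)/2 = 1.576250
  f(c_3) = f(1.576250) = 0.187544
  f(a) × f(c) < 0, new interval: [1.425000, 1.576250]
Iteration 4:
  c_4 = (1.425000 + 1.576250)/2 = 1.500625
  f(c_4) = f(1.500625) = -0.122654
  f(a) × f(c) ≥ 0, new interval: [1.500625, 1.576250]

After 4 iteration(s), the approximation is c_4 = 1.500625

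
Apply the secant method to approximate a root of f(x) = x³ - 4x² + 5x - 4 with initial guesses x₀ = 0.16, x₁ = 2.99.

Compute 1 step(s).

f(x) = x³ - 4x² + 5x - 4
x₀ = 0.16, x₁ = 2.99

Secant formula: x_{n+1} = x_n - f(x_n)(x_n - x_{n-1})/(f(x_n) - f(x_{n-1}))

Iteration 1:
  f(0.160000) = -3.298304
  f(2.990000) = 1.920499
  x_2 = 2.990000 - 1.920499×(2.990000 - 0.160000)/(1.920499 - (-3.298304))
       = 1.948571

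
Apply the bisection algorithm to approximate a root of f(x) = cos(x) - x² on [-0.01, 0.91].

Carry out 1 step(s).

f(x) = cos(x) - x²
Initial interval: [-0.01, 0.91]

Iteration 1:
  c_1 = (-0.010000 + 0.910000)/2 = 0.450000
  f(c_1) = f(0.450000) = 0.697947
  f(a) × f(c) ≥ 0, new interval: [0.450000, 0.910000]

After 1 iteration(s), the approximation is c_1 = 0.450000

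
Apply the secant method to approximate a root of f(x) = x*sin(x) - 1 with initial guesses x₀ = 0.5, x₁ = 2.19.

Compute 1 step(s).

f(x) = x*sin(x) - 1
x₀ = 0.5, x₁ = 2.19

Secant formula: x_{n+1} = x_n - f(x_n)(x_n - x_{n-1})/(f(x_n) - f(x_{n-1}))

Iteration 1:
  f(0.500000) = -0.760287
  f(2.190000) = 0.783407
  x_2 = 2.190000 - 0.783407×(2.190000 - 0.500000)/(0.783407 - (-0.760287))
       = 1.332345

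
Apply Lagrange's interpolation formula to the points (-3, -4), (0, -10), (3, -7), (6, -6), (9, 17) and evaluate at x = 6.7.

Lagrange interpolation formula:
P(x) = Σ yᵢ × Lᵢ(x)
where Lᵢ(x) = Π_{j≠i} (x - xⱼ)/(xᵢ - xⱼ)

L_0(6.7) = (6.7 - 0)/(-3 - 0) × (6.7 - 3)/(-3 - 3) × (6.7 - 6)/(-3 - 6) × (6.7 - 9)/(-3 - 9) = -0.020531
L_1(6.7) = (6.7 - (-3))/(0 - (-3)) × (6.7 - 3)/(0 - 3) × (6.7 - 6)/(0 - 6) × (6.7 - 9)/(0 - 9) = 0.118895
L_2(6.7) = (6.7 - (-3))/(3 - (-3)) × (6.7 - 0)/(3 - 0) × (6.7 - 6)/(3 - 6) × (6.7 - 9)/(3 - 9) = -0.322944
L_3(6.7) = (6.7 - (-3))/(6 - (-3)) × (6.7 - 0)/(6 - 0) × (6.7 - 3)/(6 - 3) × (6.7 - 9)/(6 - 9) = 1.137994
L_4(6.7) = (6.7 - (-3))/(9 - (-3)) × (6.7 - 0)/(9 - 0) × (6.7 - 3)/(9 - 3) × (6.7 - 6)/(9 - 6) = 0.086586

P(6.7) = (-4)×L_0(6.7) + (-10)×L_1(6.7) + (-7)×L_2(6.7) + (-6)×L_3(6.7) + 17×L_4(6.7)
P(6.7) = -4.202208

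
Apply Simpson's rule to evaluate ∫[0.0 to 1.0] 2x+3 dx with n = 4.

f(x) = 2x+3
a = 0.0, b = 1.0, n = 4
h = (b - a)/n = 0.250000

Simpson's rule: (h/3)[f(x₀) + 4f(x₁) + 2f(x₂) + ... + f(xₙ)]

x_0 = 0.0000, f(x_0) = 3.000000, coefficient = 1
x_1 = 0.2500, f(x_1) = 3.500000, coefficient = 4
x_2 = 0.5000, f(x_2) = 4.000000, coefficient = 2
x_3 = 0.7500, f(x_3) = 4.500000, coefficient = 4
x_4 = 1.0000, f(x_4) = 5.000000, coefficient = 1

I ≈ (0.250000/3) × 48.000000 = 4.000000
Exact value: 4.000000
Error: 0.000000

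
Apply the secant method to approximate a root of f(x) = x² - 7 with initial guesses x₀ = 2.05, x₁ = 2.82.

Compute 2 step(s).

f(x) = x² - 7
x₀ = 2.05, x₁ = 2.82

Secant formula: x_{n+1} = x_n - f(x_n)(x_n - x_{n-1})/(f(x_n) - f(x_{n-1}))

Iteration 1:
  f(2.050000) = -2.797500
  f(2.820000) = 0.952400
  x_2 = 2.820000 - 0.952400×(2.820000 - 2.050000)/(0.952400 - (-2.797500))
       = 2.624435
Iteration 2:
  f(2.820000) = 0.952400
  f(2.624435) = -0.112339
  x_3 = 2.624435 - (-0.112339)×(2.624435 - 2.820000)/(-0.112339 - 0.952400)
       = 2.645069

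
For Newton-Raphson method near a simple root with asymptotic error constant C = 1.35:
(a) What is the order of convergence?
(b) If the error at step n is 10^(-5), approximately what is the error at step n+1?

(a) Newton-Raphson has quadratic (order 2) convergence near simple roots.
    This means |e_{n+1}| ≈ C|e_n|².

(b) With |e_n| = 10^(-5) and C = 1.35:
    |e_{n+1}| ≈ 1.35 × (10^(-5))² = 1.35 × 10^(-10)

(a) 2 (quadratic); (b) |e_{n+1}| ≈ 1.350e-10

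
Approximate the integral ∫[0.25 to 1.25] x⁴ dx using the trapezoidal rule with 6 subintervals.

f(x) = x⁴
a = 0.25, b = 1.25, n = 6
h = (b - a)/n = 0.166667

Trapezoidal rule: (h/2)[f(x₀) + 2f(x₁) + 2f(x₂) + ... + f(xₙ)]

x_0 = 0.2500, f(x_0) = 0.003906, coefficient = 1
x_1 = 0.4167, f(x_1) = 0.030141, coefficient = 2
x_2 = 0.5833, f(x_2) = 0.115789, coefficient = 2
x_3 = 0.7500, f(x_3) = 0.316406, coefficient = 2
x_4 = 0.9167, f(x_4) = 0.706067, coefficient = 2
x_5 = 1.0833, f(x_5) = 1.377363, coefficient = 2
x_6 = 1.2500, f(x_6) = 2.441406, coefficient = 1

I ≈ (0.166667/2) × 7.536844 = 0.628070
Exact value: 0.610156
Error: 0.017914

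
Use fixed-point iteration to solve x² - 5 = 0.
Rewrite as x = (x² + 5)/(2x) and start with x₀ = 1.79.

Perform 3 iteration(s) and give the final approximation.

Equation: x² - 5 = 0
Fixed-point form: x = (x² + 5)/(2x)
x₀ = 1.79

x_1 = g(1.790000) = 2.291648
x_2 = g(2.291648) = 2.236742
x_3 = g(2.236742) = 2.236068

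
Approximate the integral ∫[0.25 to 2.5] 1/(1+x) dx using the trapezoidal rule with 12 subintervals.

f(x) = 1/(1+x)
a = 0.25, b = 2.5, n = 12
h = (b - a)/n = 0.187500

Trapezoidal rule: (h/2)[f(x₀) + 2f(x₁) + 2f(x₂) + ... + f(xₙ)]

x_0 = 0.2500, f(x_0) = 0.800000, coefficient = 1
x_1 = 0.4375, f(x_1) = 0.695652, coefficient = 2
x_2 = 0.6250, f(x_2) = 0.615385, coefficient = 2
x_3 = 0.8125, f(x_3) = 0.551724, coefficient = 2
x_4 = 1.0000, f(x_4) = 0.500000, coefficient = 2
x_5 = 1.1875, f(x_5) = 0.457143, coefficient = 2
x_6 = 1.3750, f(x_6) = 0.421053, coefficient = 2
x_7 = 1.5625, f(x_7) = 0.390244, coefficient = 2
x_8 = 1.7500, f(x_8) = 0.363636, coefficient = 2
x_9 = 1.9375, f(x_9) = 0.340426, coefficient = 2
x_10 = 2.1250, f(x_10) = 0.320000, coefficient = 2
x_11 = 2.3125, f(x_11) = 0.301887, coefficient = 2
x_12 = 2.5000, f(x_12) = 0.285714, coefficient = 1

I ≈ (0.187500/2) × 11.000012 = 1.031251
Exact value: 1.029619
Error: 0.001632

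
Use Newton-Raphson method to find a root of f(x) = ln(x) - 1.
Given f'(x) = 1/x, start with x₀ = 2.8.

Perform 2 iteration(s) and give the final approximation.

f(x) = ln(x) - 1
f'(x) = 1/x
x₀ = 2.8

Newton-Raphson formula: x_{n+1} = x_n - f(x_n)/f'(x_n)

Iteration 1:
  f(2.800000) = 0.029619
  f'(2.800000) = 0.357143
  x_1 = 2.800000 - 0.029619/0.357143 = 2.717066
Iteration 2:
  f(2.717066) = -0.000448
  f'(2.717066) = 0.368044
  x_2 = 2.717066 - (-0.000448)/0.368044 = 2.718282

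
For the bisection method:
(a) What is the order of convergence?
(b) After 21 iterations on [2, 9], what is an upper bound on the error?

(a) Bisection has linear (order 1) convergence; the error is halved each step.

(b) Error bound = (b-a)/2^n = (9 - 2)/2^{21}
    = 7/2^{21}

(a) 1 (linear); (b) error ≤ 3.34e-06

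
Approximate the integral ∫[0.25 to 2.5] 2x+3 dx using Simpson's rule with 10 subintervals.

f(x) = 2x+3
a = 0.25, b = 2.5, n = 10
h = (b - a)/n = 0.225000

Simpson's rule: (h/3)[f(x₀) + 4f(x₁) + 2f(x₂) + ... + f(xₙ)]

x_0 = 0.2500, f(x_0) = 3.500000, coefficient = 1
x_1 = 0.4750, f(x_1) = 3.950000, coefficient = 4
x_2 = 0.7000, f(x_2) = 4.400000, coefficient = 2
x_3 = 0.9250, f(x_3) = 4.850000, coefficient = 4
x_4 = 1.1500, f(x_4) = 5.300000, coefficient = 2
x_5 = 1.3750, f(x_5) = 5.750000, coefficient = 4
x_6 = 1.6000, f(x_6) = 6.200000, coefficient = 2
x_7 = 1.8250, f(x_7) = 6.650000, coefficient = 4
x_8 = 2.0500, f(x_8) = 7.100000, coefficient = 2
x_9 = 2.2750, f(x_9) = 7.550000, coefficient = 4
x_10 = 2.5000, f(x_10) = 8.000000, coefficient = 1

I ≈ (0.225000/3) × 172.500000 = 12.937500
Exact value: 12.937500
Error: 0.000000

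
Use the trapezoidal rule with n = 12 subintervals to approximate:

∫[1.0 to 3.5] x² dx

f(x) = x²
a = 1.0, b = 3.5, n = 12
h = (b - a)/n = 0.208333

Trapezoidal rule: (h/2)[f(x₀) + 2f(x₁) + 2f(x₂) + ... + f(xₙ)]

x_0 = 1.0000, f(x_0) = 1.000000, coefficient = 1
x_1 = 1.2083, f(x_1) = 1.460069, coefficient = 2
x_2 = 1.4167, f(x_2) = 2.006944, coefficient = 2
x_3 = 1.6250, f(x_3) = 2.640625, coefficient = 2
x_4 = 1.8333, f(x_4) = 3.361111, coefficient = 2
x_5 = 2.0417, f(x_5) = 4.168403, coefficient = 2
x_6 = 2.2500, f(x_6) = 5.062500, coefficient = 2
x_7 = 2.4583, f(x_7) = 6.043403, coefficient = 2
x_8 = 2.6667, f(x_8) = 7.111111, coefficient = 2
x_9 = 2.8750, f(x_9) = 8.265625, coefficient = 2
x_10 = 3.0833, f(x_10) = 9.506944, coefficient = 2
x_11 = 3.2917, f(x_11) = 10.835069, coefficient = 2
x_12 = 3.5000, f(x_12) = 12.250000, coefficient = 1

I ≈ (0.208333/2) × 134.173611 = 13.976418
Exact value: 13.958333
Error: 0.018084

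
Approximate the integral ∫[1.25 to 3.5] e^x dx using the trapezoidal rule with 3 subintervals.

f(x) = e^x
a = 1.25, b = 3.5, n = 3
h = (b - a)/n = 0.750000

Trapezoidal rule: (h/2)[f(x₀) + 2f(x₁) + 2f(x₂) + ... + f(xₙ)]

x_0 = 1.2500, f(x_0) = 3.490343, coefficient = 1
x_1 = 2.0000, f(x_1) = 7.389056, coefficient = 2
x_2 = 2.7500, f(x_2) = 15.642632, coefficient = 2
x_3 = 3.5000, f(x_3) = 33.115452, coefficient = 1

I ≈ (0.750000/2) × 82.669171 = 31.000939
Exact value: 29.625109
Error: 1.375830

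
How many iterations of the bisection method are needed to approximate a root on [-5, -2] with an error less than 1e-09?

We need (b-a)/2^n ≤ 1e-09
(-2 - (-5))/2^n ≤ 1e-09
3/2^n ≤ 1e-09
2^n ≥ 3000000000
n ≥ log₂(3000000000) = 31.48
n ≥ 32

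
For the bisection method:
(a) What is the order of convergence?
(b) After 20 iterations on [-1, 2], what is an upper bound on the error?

(a) Bisection has linear (order 1) convergence; the error is halved each step.

(b) Error bound = (b-a)/2^n = (2 - (-1))/2^{20}
    = 3/2^{20}

(a) 1 (linear); (b) error ≤ 2.86e-06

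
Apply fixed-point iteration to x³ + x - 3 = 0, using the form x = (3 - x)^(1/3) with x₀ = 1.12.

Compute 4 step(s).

Equation: x³ + x - 3 = 0
Fixed-point form: x = (3 - x)^(1/3)
x₀ = 1.12

x_1 = g(1.120000) = 1.234201
x_2 = g(1.234201) = 1.208687
x_3 = g(1.208687) = 1.214480
x_4 = g(1.214480) = 1.213170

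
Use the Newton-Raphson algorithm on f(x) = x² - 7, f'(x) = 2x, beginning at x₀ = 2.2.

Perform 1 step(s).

f(x) = x² - 7
f'(x) = 2x
x₀ = 2.2

Newton-Raphson formula: x_{n+1} = x_n - f(x_n)/f'(x_n)

Iteration 1:
  f(2.200000) = -2.160000
  f'(2.200000) = 4.400000
  x_1 = 2.200000 - (-2.160000)/4.400000 = 2.690909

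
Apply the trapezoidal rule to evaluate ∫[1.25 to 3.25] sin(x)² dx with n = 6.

f(x) = sin(x)²
a = 1.25, b = 3.25, n = 6
h = (b - a)/n = 0.333333

Trapezoidal rule: (h/2)[f(x₀) + 2f(x₁) + 2f(x₂) + ... + f(xₙ)]

x_0 = 1.2500, f(x_0) = 0.900572, coefficient = 1
x_1 = 1.5833, f(x_1) = 0.999843, coefficient = 2
x_2 = 1.9167, f(x_2) = 0.885068, coefficient = 2
x_3 = 2.2500, f(x_3) = 0.605398, coefficient = 2
x_4 = 2.5833, f(x_4) = 0.280593, coefficient = 2
x_5 = 2.9167, f(x_5) = 0.049744, coefficient = 2
x_6 = 3.2500, f(x_6) = 0.011706, coefficient = 1

I ≈ (0.333333/2) × 6.553571 = 1.092262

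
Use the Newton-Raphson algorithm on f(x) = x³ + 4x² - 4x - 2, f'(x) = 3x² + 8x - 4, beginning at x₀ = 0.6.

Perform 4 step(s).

f(x) = x³ + 4x² - 4x - 2
f'(x) = 3x² + 8x - 4
x₀ = 0.6

Newton-Raphson formula: x_{n+1} = x_n - f(x_n)/f'(x_n)

Iteration 1:
  f(0.600000) = -2.744000
  f'(0.600000) = 1.880000
  x_1 = 0.600000 - (-2.744000)/1.880000 = 2.059574
Iteration 2:
  f(2.059574) = 15.465490
  f'(2.059574) = 25.202137
  x_2 = 2.059574 - 15.465490/25.202137 = 1.445917
Iteration 3:
  f(1.445917) = 3.601974
  f'(1.445917) = 13.839357
  x_3 = 1.445917 - 3.601974/13.839357 = 1.185646
Iteration 4:
  f(1.185646) = 0.547174
  f'(1.185646) = 9.702441
  x_4 = 1.185646 - 0.547174/9.702441 = 1.129251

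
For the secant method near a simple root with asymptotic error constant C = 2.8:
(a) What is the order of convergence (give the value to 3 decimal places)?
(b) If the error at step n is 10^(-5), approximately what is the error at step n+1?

(a) Secant method has superlinear convergence with order φ = (1+√5)/2 ≈ 1.618.
    This means |e_{n+1}| ≈ C|e_n|^1.618.

(b) With |e_n| = 10^(-5) and C = 2.8:
    |e_{n+1}| ≈ 2.8 × (10^(-5))^1.618 = 2.8 × 10^(-8.09)

(a) ≈ 1.618 (golden ratio); (b) |e_{n+1}| ≈ 2.275e-08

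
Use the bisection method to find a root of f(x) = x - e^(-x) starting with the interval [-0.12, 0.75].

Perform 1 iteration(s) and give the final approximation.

f(x) = x - e^(-x)
Initial interval: [-0.12, 0.75]

Iteration 1:
  c_1 = (-0.120000 + 0.750000)/2 = 0.315000
  f(c_1) = f(0.315000) = -0.414789
  f(a) × f(c) ≥ 0, new interval: [0.315000, 0.750000]

After 1 iteration(s), the approximation is c_1 = 0.315000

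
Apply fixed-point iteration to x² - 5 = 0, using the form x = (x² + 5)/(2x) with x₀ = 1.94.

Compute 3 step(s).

Equation: x² - 5 = 0
Fixed-point form: x = (x² + 5)/(2x)
x₀ = 1.94

x_1 = g(1.940000) = 2.258660
x_2 = g(2.258660) = 2.236181
x_3 = g(2.236181) = 2.236068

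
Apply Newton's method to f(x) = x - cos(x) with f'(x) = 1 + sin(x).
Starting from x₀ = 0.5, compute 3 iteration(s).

f(x) = x - cos(x)
f'(x) = 1 + sin(x)
x₀ = 0.5

Newton-Raphson formula: x_{n+1} = x_n - f(x_n)/f'(x_n)

Iteration 1:
  f(0.500000) = -0.377583
  f'(0.500000) = 1.479426
  x_1 = 0.500000 - (-0.377583)/1.479426 = 0.755222
Iteration 2:
  f(0.755222) = 0.027103
  f'(0.755222) = 1.685451
  x_2 = 0.755222 - 0.027103/1.685451 = 0.739142
Iteration 3:
  f(0.739142) = 0.000095
  f'(0.739142) = 1.673654
  x_3 = 0.739142 - 0.000095/1.673654 = 0.739085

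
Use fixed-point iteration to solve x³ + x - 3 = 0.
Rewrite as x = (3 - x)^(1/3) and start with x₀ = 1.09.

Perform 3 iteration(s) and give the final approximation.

Equation: x³ + x - 3 = 0
Fixed-point form: x = (3 - x)^(1/3)
x₀ = 1.09

x_1 = g(1.090000) = 1.240731
x_2 = g(1.240731) = 1.207195
x_3 = g(1.207195) = 1.214817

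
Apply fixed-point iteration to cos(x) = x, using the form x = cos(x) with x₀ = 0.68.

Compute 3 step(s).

Equation: cos(x) = x
Fixed-point form: x = cos(x)
x₀ = 0.68

x_1 = g(0.680000) = 0.777573
x_2 = g(0.777573) = 0.712618
x_3 = g(0.712618) = 0.756652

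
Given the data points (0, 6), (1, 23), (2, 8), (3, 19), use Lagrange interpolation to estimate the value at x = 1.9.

Lagrange interpolation formula:
P(x) = Σ yᵢ × Lᵢ(x)
where Lᵢ(x) = Π_{j≠i} (x - xⱼ)/(xᵢ - xⱼ)

L_0(1.9) = (1.9 - 1)/(0 - 1) × (1.9 - 2)/(0 - 2) × (1.9 - 3)/(0 - 3) = -0.016500
L_1(1.9) = (1.9 - 0)/(1 - 0) × (1.9 - 2)/(1 - 2) × (1.9 - 3)/(1 - 3) = 0.104500
L_2(1.9) = (1.9 - 0)/(2 - 0) × (1.9 - 1)/(2 - 1) × (1.9 - 3)/(2 - 3) = 0.940500
L_3(1.9) = (1.9 - 0)/(3 - 0) × (1.9 - 1)/(3 - 1) × (1.9 - 2)/(3 - 2) = -0.028500

P(1.9) = 6×L_0(1.9) + 23×L_1(1.9) + 8×L_2(1.9) + 19×L_3(1.9)
P(1.9) = 9.287000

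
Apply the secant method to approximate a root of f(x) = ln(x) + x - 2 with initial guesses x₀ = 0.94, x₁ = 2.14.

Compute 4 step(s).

f(x) = ln(x) + x - 2
x₀ = 0.94, x₁ = 2.14

Secant formula: x_{n+1} = x_n - f(x_n)(x_n - x_{n-1})/(f(x_n) - f(x_{n-1}))

Iteration 1:
  f(0.940000) = -1.121875
  f(2.140000) = 0.900806
  x_2 = 2.140000 - 0.900806×(2.140000 - 0.940000)/(0.900806 - (-1.121875))
       = 1.605577
Iteration 2:
  f(2.140000) = 0.900806
  f(1.605577) = 0.079060
  x_3 = 1.605577 - 0.079060×(1.605577 - 2.140000)/(0.079060 - 0.900806)
       = 1.554160
Iteration 3:
  f(1.605577) = 0.079060
  f(1.554160) = -0.004905
  x_4 = 1.554160 - (-0.004905)×(1.554160 - 1.605577)/(-0.004905 - 0.079060)
       = 1.557164
Iteration 4:
  f(1.554160) = -0.004905
  f(1.557164) = 0.000029
  x_5 = 1.557164 - 0.000029×(1.557164 - 1.554160)/(0.000029 - (-0.004905))
       = 1.557146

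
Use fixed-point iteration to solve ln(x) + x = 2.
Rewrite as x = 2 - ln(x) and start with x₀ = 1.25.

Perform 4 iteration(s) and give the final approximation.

Equation: ln(x) + x = 2
Fixed-point form: x = 2 - ln(x)
x₀ = 1.25

x_1 = g(1.250000) = 1.776856
x_2 = g(1.776856) = 1.425154
x_3 = g(1.425154) = 1.645720
x_4 = g(1.645720) = 1.501822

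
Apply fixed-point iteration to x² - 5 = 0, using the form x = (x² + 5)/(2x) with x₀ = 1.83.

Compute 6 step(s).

Equation: x² - 5 = 0
Fixed-point form: x = (x² + 5)/(2x)
x₀ = 1.83

x_1 = g(1.830000) = 2.281120
x_2 = g(2.281120) = 2.236513
x_3 = g(2.236513) = 2.236068
x_4 = g(2.236068) = 2.236068
x_5 = g(2.236068) = 2.236068
x_6 = g(2.236068) = 2.236068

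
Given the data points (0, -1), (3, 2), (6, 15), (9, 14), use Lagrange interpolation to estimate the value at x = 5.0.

Lagrange interpolation formula:
P(x) = Σ yᵢ × Lᵢ(x)
where Lᵢ(x) = Π_{j≠i} (x - xⱼ)/(xᵢ - xⱼ)

L_0(5.0) = (5.0 - 3)/(0 - 3) × (5.0 - 6)/(0 - 6) × (5.0 - 9)/(0 - 9) = -0.049383
L_1(5.0) = (5.0 - 0)/(3 - 0) × (5.0 - 6)/(3 - 6) × (5.0 - 9)/(3 - 9) = 0.370370
L_2(5.0) = (5.0 - 0)/(6 - 0) × (5.0 - 3)/(6 - 3) × (5.0 - 9)/(6 - 9) = 0.740741
L_3(5.0) = (5.0 - 0)/(9 - 0) × (5.0 - 3)/(9 - 3) × (5.0 - 6)/(9 - 6) = -0.061728

P(5.0) = (-1)×L_0(5.0) + 2×L_1(5.0) + 15×L_2(5.0) + 14×L_3(5.0)
P(5.0) = 11.037037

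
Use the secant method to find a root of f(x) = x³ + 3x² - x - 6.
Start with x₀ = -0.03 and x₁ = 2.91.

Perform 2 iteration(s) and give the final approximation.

f(x) = x³ + 3x² - x - 6
x₀ = -0.03, x₁ = 2.91

Secant formula: x_{n+1} = x_n - f(x_n)(x_n - x_{n-1})/(f(x_n) - f(x_{n-1}))

Iteration 1:
  f(-0.030000) = -5.967327
  f(2.910000) = 41.136471
  x_2 = 2.910000 - 41.136471×(2.910000 - (-0.030000))/(41.136471 - (-5.967327))
       = 0.342453
Iteration 2:
  f(2.910000) = 41.136471
  f(0.342453) = -5.950470
  x_3 = 0.342453 - (-5.950470)×(0.342453 - 2.910000)/(-5.950470 - 41.136471)
       = 0.666919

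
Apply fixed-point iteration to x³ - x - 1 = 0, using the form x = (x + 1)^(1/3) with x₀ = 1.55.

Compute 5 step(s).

Equation: x³ - x - 1 = 0
Fixed-point form: x = (x + 1)^(1/3)
x₀ = 1.55

x_1 = g(1.550000) = 1.366197
x_2 = g(1.366197) = 1.332550
x_3 = g(1.332550) = 1.326204
x_4 = g(1.326204) = 1.325000
x_5 = g(1.325000) = 1.324772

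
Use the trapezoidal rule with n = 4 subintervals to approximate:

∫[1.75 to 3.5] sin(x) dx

f(x) = sin(x)
a = 1.75, b = 3.5, n = 4
h = (b - a)/n = 0.437500

Trapezoidal rule: (h/2)[f(x₀) + 2f(x₁) + 2f(x₂) + ... + f(xₙ)]

x_0 = 1.7500, f(x_0) = 0.983986, coefficient = 1
x_1 = 2.1875, f(x_1) = 0.815789, coefficient = 2
x_2 = 2.6250, f(x_2) = 0.493920, coefficient = 2
x_3 = 3.0625, f(x_3) = 0.079010, coefficient = 2
x_4 = 3.5000, f(x_4) = -0.350783, coefficient = 1

I ≈ (0.437500/2) × 3.410642 = 0.746078
Exact value: 0.758211
Error: 0.012133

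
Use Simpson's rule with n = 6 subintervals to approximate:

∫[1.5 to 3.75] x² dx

f(x) = x²
a = 1.5, b = 3.75, n = 6
h = (b - a)/n = 0.375000

Simpson's rule: (h/3)[f(x₀) + 4f(x₁) + 2f(x₂) + ... + f(xₙ)]

x_0 = 1.5000, f(x_0) = 2.250000, coefficient = 1
x_1 = 1.8750, f(x_1) = 3.515625, coefficient = 4
x_2 = 2.2500, f(x_2) = 5.062500, coefficient = 2
x_3 = 2.6250, f(x_3) = 6.890625, coefficient = 4
x_4 = 3.0000, f(x_4) = 9.000000, coefficient = 2
x_5 = 3.3750, f(x_5) = 11.390625, coefficient = 4
x_6 = 3.7500, f(x_6) = 14.062500, coefficient = 1

I ≈ (0.375000/3) × 131.625000 = 16.453125
Exact value: 16.453125
Error: 0.000000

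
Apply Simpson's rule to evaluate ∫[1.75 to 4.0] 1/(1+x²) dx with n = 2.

f(x) = 1/(1+x²)
a = 1.75, b = 4.0, n = 2
h = (b - a)/n = 1.125000

Simpson's rule: (h/3)[f(x₀) + 4f(x₁) + 2f(x₂) + ... + f(xₙ)]

x_0 = 1.7500, f(x_0) = 0.246154, coefficient = 1
x_1 = 2.8750, f(x_1) = 0.107926, coefficient = 4
x_2 = 4.0000, f(x_2) = 0.058824, coefficient = 1

I ≈ (1.125000/3) × 0.736681 = 0.276255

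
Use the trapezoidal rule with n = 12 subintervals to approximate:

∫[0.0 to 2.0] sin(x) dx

f(x) = sin(x)
a = 0.0, b = 2.0, n = 12
h = (b - a)/n = 0.166667

Trapezoidal rule: (h/2)[f(x₀) + 2f(x₁) + 2f(x₂) + ... + f(xₙ)]

x_0 = 0.0000, f(x_0) = 0.000000, coefficient = 1
x_1 = 0.1667, f(x_1) = 0.165896, coefficient = 2
x_2 = 0.3333, f(x_2) = 0.327195, coefficient = 2
x_3 = 0.5000, f(x_3) = 0.479426, coefficient = 2
x_4 = 0.6667, f(x_4) = 0.618370, coefficient = 2
x_5 = 0.8333, f(x_5) = 0.740177, coefficient = 2
x_6 = 1.0000, f(x_6) = 0.841471, coefficient = 2
x_7 = 1.1667, f(x_7) = 0.919445, coefficient = 2
x_8 = 1.3333, f(x_8) = 0.971938, coefficient = 2
x_9 = 1.5000, f(x_9) = 0.997495, coefficient = 2
x_10 = 1.6667, f(x_10) = 0.995408, coefficient = 2
x_11 = 1.8333, f(x_11) = 0.965735, coefficient = 2
x_12 = 2.0000, f(x_12) = 0.909297, coefficient = 1

I ≈ (0.166667/2) × 16.954406 = 1.412867
Exact value: 1.416147
Error: 0.003280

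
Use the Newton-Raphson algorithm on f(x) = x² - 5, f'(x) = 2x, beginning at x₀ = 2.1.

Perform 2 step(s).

f(x) = x² - 5
f'(x) = 2x
x₀ = 2.1

Newton-Raphson formula: x_{n+1} = x_n - f(x_n)/f'(x_n)

Iteration 1:
  f(2.100000) = -0.590000
  f'(2.100000) = 4.200000
  x_1 = 2.100000 - (-0.590000)/4.200000 = 2.240476
Iteration 2:
  f(2.240476) = 0.019734
  f'(2.240476) = 4.480952
  x_2 = 2.240476 - 0.019734/4.480952 = 2.236072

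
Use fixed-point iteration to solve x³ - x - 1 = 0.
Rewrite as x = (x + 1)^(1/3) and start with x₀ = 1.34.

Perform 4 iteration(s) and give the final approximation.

Equation: x³ - x - 1 = 0
Fixed-point form: x = (x + 1)^(1/3)
x₀ = 1.34

x_1 = g(1.340000) = 1.327614
x_2 = g(1.327614) = 1.325268
x_3 = g(1.325268) = 1.324822
x_4 = g(1.324822) = 1.324738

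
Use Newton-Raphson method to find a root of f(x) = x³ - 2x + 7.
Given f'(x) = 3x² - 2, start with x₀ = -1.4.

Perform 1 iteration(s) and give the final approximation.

f(x) = x³ - 2x + 7
f'(x) = 3x² - 2
x₀ = -1.4

Newton-Raphson formula: x_{n+1} = x_n - f(x_n)/f'(x_n)

Iteration 1:
  f(-1.400000) = 7.056000
  f'(-1.400000) = 3.880000
  x_1 = -1.400000 - 7.056000/3.880000 = -3.218557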